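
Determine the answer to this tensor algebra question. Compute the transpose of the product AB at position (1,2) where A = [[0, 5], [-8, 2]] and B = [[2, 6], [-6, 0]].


(AB)^T_{ij} = (AB)_{ji} = sum_k A_{jk} B_{ki}.
For i=1, j=2 we need (AB)_{21}:
A_{21} * B_{11} = -8 * 2 = -16
A_{22} * B_{21} = 2 * -6 = -12
Sum = -16 + -12 = -28

-28


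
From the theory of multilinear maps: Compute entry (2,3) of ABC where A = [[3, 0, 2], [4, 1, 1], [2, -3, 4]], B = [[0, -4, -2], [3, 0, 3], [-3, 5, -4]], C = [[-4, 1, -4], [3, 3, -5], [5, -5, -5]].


(ABC)_{23} = sum_m (AB)_{2m} C_{m3}. First compute row 2 of AB.
(AB)_{21} = 4*0 + 1*3 + 1*-3 = 0
(AB)_{22} = 4*-4 + 1*0 + 1*5 = -11
(AB)_{23} = 4*-2 + 1*3 + 1*-4 = -9
Now contract with column 3 of C:
(AB)_{21} * C_{13} = 0 * -4 = 0
(AB)_{22} * C_{23} = -11 * -5 = 55
(AB)_{23} * C_{33} = -9 * -5 = 45
(ABC)_{23} = 0 + 55 + 45 = 100

100


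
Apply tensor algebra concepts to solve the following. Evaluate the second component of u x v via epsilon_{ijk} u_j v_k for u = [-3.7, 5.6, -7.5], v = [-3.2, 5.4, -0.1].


(u x v)_2 = sum_{j,k} epsilon_{2jk} u_j v_k. Only permutations of (1,2,3) contribute; the two non-zero terms are:
eps_{213} u_1 v_3 = -1 * -3.7 * -0.1 = -0.37
eps_{231} u_3 v_1 = 1 * -7.5 * -3.2 = 24
(u x v)_2 = 23.63

23.63


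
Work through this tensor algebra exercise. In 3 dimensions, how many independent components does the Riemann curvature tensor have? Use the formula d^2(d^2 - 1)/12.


The Riemann tensor in d dimensions has d^2(d^2 - 1)/12 independent components.
d = 3, so d^2 = 9
d^2 - 1 = 8
d^2(d^2 - 1) = 9 * 8 = 72
Divide by 12: 72 / 12 = 6

6


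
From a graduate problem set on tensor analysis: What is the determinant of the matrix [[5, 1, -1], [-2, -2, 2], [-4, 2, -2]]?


Expanding along the first row, det(A) = a11*M_11 - a12*M_12 + a13*M_13, where M_1j is the (1,j) minor.
Minor M_11 = -2*-2 - 2*2 = 0
Minor M_12 = -2*-2 - 2*-4 = 12
Minor M_13 = -2*2 - -2*-4 = -12
det = 5*(0) - 1*(12) + -1*(-12)
    = 0 - 12 + 12
    = 0

0


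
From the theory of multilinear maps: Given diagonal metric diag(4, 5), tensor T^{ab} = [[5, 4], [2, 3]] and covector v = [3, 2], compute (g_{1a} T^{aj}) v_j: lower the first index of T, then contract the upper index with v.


Step 1: lower the first index. For a diagonal metric, g_{ia} T^{aj} = g_{ii} T^{ij} (no sum on i).
g_{11} = 4
S_1{}^1 = 4 * T^{11} = 4 * 5 = 20
S_1{}^2 = 4 * T^{12} = 4 * 4 = 16
Step 2: contract S_1{}^j with v_j.
S_1{}^1 * v_1 = 20 * 3 = 60
S_1{}^2 * v_2 = 16 * 2 = 32
Result = 60 + 32 = 92

92


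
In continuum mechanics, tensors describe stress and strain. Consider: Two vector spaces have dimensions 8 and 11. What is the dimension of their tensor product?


The dimension of a tensor product is the product of dimensions.
dim(V) = 8, dim(W) = 11
dim(V (x) W) = 8 * 11 = 88

88


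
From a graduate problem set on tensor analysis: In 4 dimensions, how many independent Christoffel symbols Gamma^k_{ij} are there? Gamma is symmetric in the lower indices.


Christoffel symbols Gamma^k_{ij} are symmetric in i,j, so there are d * d(d+1)/2 independent symbols.
d = 4
d(d+1)/2 = 4 * 5 / 2 = 10
Total = 4 * 10 = 40

40


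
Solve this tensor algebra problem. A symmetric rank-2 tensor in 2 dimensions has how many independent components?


A symmetric rank-2 tensor in d dimensions has d(d+1)/2 independent components.
d = 2
d(d+1)/2 = 2 * 3 / 2 = 6 / 2 = 3

3


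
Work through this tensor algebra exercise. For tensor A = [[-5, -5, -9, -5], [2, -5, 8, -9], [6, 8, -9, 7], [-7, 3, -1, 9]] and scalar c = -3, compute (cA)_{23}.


Scalar multiplication: (cA)_{ij} = c * A_{ij}.
c = -3
A_{23} = 8
(cA)_{23} = -3 * 8 = -24

-24


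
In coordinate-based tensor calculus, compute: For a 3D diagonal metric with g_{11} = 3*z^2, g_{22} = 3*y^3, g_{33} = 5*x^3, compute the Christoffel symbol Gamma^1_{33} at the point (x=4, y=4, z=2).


For a diagonal metric, Gamma^k_{ij} = (1/2) g^{kk} (dg_{ik}/dx_j + dg_{jk}/dx_i - dg_{ij}/dx_k).
The metric is diagonal, so g_{ab} = 0 for a != b.
At the given point: g_{11} = 12, g_{22} = 192, g_{33} = 320
g^{11} = 1/12
dg_{31}/dx_3 = 0 (off-diagonal)
dg_{31}/dx_3 = 0 (off-diagonal)
dg_{33}/dx_1 = dg_{33}/dx_1 = 240
Numerator = 0 + 0 - 240 = -240
Gamma^1_{33} = -240 / (2 * 12) = -10

-10


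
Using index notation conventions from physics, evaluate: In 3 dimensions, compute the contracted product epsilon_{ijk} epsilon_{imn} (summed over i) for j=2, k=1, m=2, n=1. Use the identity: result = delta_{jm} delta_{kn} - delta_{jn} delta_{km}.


Using the identity: epsilon_{ijk} epsilon_{imn} = delta_{jm} delta_{kn} - delta_{jn} delta_{km}.
delta_{22} = 1
delta_{11} = 1
delta_{21} = 0
delta_{12} = 0
Result = 1 * 1 - 0 * 0 = 1 - 0 = 1

1


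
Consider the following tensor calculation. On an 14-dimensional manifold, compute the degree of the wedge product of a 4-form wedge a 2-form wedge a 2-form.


The degree of a wedge product is the sum of the degrees of the individual forms.
Degrees: 4, 2, 2
Total degree = 4 + 2 + 2 = 8

8


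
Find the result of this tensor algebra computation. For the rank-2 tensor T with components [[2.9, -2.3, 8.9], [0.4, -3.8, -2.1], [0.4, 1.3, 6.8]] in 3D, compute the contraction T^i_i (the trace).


The contraction (trace) of a rank-2 tensor is the sum of its diagonal elements.
Diagonal entries: A[1,1] = 2.9, A[2,2] = -3.8, A[3,3] = 6.8
Tr(A) = 2.9 + -3.8 + 6.8 = 5.9

5.9


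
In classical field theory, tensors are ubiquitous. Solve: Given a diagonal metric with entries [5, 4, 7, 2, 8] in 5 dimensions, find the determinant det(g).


For a diagonal metric, the determinant is the product of diagonal entries.
Diagonal entries: 5, 4, 7, 2, 8
det(g) = 5 * 4 * 7 * 2 * 8 = 2240

2240


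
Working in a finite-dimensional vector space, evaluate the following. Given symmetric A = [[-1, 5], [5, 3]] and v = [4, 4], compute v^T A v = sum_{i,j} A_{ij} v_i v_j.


First compute Av:
(Av)_1 = -1*4 + 5*4 = 16
(Av)_2 = 5*4 + 3*4 = 32
Av = [16, 32]
Then v^T (Av) = 4*16 + 4*32
= 64 + 128 = 192

192


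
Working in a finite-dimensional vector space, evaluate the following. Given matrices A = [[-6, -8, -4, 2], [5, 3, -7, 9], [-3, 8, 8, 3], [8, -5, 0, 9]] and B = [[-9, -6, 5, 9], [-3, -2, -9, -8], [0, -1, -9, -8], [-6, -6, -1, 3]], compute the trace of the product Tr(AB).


Tr(AB) = sum_i (AB)_{ii} where (AB)_{ii} = sum_k A_{ik} B_{ki}.
(AB)_{11} = -6*-9 + -8*-3 + -4*0 + 2*-6 = 66
(AB)_{22} = 5*-6 + 3*-2 + -7*-1 + 9*-6 = -83
(AB)_{33} = -3*5 + 8*-9 + 8*-9 + 3*-1 = -162
(AB)_{44} = 8*9 + -5*-8 + 0*-8 + 9*3 = 139
Tr(AB) = 66 + -83 + -162 + 139 = -40

-40


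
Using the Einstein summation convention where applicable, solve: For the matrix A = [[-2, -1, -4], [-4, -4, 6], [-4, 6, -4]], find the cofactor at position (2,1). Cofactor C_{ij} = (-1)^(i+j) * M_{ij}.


To find cofactor C_{21}, delete row 2 and column 1.
The resulting 2x2 submatrix is: [[-1, -4], [6, -4]]
Minor M_{21} = -1*-4 - -4*6
  = 4 - -24 = 28
Sign = (-1)^(2+1) = (-1)^3 = -1
Cofactor C_{21} = -1 * 28 = -28

-28


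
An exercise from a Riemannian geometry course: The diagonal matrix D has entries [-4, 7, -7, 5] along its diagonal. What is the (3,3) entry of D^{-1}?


For a diagonal matrix, the inverse has entries (D^{-1})_{ii} = 1/d_{ii}.
The diagonal entries are: d_{11} = -4, d_{22} = 7, d_{33} = -7, d_{44} = 5
We need (D^{-1})_{33} = 1/d_{33} = 1/-7 = -1/7

-1/7


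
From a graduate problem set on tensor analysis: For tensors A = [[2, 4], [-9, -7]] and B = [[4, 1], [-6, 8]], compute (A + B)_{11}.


Tensor addition is component-wise: (A + B)_{ij} = A_{ij} + B_{ij}.
A_{11} = 2
B_{11} = 4
(A + B)_{11} = 2 + 4 = 6

6


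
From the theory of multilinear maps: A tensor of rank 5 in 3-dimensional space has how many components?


The number of components of a rank-r tensor in d dimensions is d^r.
Here d = 3 and r = 5.
3^5 = 243

243


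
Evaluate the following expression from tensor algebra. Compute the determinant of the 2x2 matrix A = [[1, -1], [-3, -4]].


For a 2x2 matrix [[a, b], [c, d]], det = a*d - b*c.
a = 1, b = -1, c = -3, d = -4
a*d = 1 * -4 = -4
b*c = -1 * -3 = 3
det = -4 - 3 = -7

-7


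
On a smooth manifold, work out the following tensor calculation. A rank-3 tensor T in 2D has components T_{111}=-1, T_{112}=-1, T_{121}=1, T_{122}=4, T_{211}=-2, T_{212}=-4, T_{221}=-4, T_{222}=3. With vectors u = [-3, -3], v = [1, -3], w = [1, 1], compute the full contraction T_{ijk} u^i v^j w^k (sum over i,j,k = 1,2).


S = sum over i,j,k of T_{ijk} u_i v_j w_k. Expanding all 8 terms:
T_{111}*u_1*v_1*w_1 = -1*-3*1*1 = 3  (running total: 3)
T_{112}*u_1*v_1*w_2 = -1*-3*1*1 = 3  (running total: 6)
T_{121}*u_1*v_2*w_1 = 1*-3*-3*1 = 9  (running total: 15)
T_{122}*u_1*v_2*w_2 = 4*-3*-3*1 = 36  (running total: 51)
T_{211}*u_2*v_1*w_1 = -2*-3*1*1 = 6  (running total: 57)
T_{212}*u_2*v_1*w_2 = -4*-3*1*1 = 12  (running total: 69)
T_{221}*u_2*v_2*w_1 = -4*-3*-3*1 = -36  (running total: 33)
T_{222}*u_2*v_2*w_2 = 3*-3*-3*1 = 27  (running total: 60)
S = 60

60


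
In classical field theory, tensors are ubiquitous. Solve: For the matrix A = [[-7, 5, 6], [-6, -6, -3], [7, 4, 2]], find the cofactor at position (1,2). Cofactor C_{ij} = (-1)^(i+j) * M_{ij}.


To find cofactor C_{12}, delete row 1 and column 2.
The resulting 2x2 submatrix is: [[-6, -3], [7, 2]]
Minor M_{12} = -6*2 - -3*7
  = -12 - -21 = 9
Sign = (-1)^(1+2) = (-1)^3 = -1
Cofactor C_{12} = -1 * 9 = -9

-9


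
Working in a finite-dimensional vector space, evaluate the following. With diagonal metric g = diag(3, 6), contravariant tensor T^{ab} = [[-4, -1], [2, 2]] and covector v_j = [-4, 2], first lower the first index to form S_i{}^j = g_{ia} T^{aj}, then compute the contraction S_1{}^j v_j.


Step 1: lower the first index. For a diagonal metric, g_{ia} T^{aj} = g_{ii} T^{ij} (no sum on i).
g_{11} = 3
S_1{}^1 = 3 * T^{11} = 3 * -4 = -12
S_1{}^2 = 3 * T^{12} = 3 * -1 = -3
Step 2: contract S_1{}^j with v_j.
S_1{}^1 * v_1 = -12 * -4 = 48
S_1{}^2 * v_2 = -3 * 2 = -6
Result = 48 + -6 = 42

42


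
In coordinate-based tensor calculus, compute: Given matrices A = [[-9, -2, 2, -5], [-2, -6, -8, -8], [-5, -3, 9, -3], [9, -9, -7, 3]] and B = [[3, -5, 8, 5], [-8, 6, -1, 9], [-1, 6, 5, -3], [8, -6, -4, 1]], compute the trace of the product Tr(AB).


Tr(AB) = sum_i (AB)_{ii} where (AB)_{ii} = sum_k A_{ik} B_{ki}.
(AB)_{11} = -9*3 + -2*-8 + 2*-1 + -5*8 = -53
(AB)_{22} = -2*-5 + -6*6 + -8*6 + -8*-6 = -26
(AB)_{33} = -5*8 + -3*-1 + 9*5 + -3*-4 = 20
(AB)_{44} = 9*5 + -9*9 + -7*-3 + 3*1 = -12
Tr(AB) = -53 + -26 + 20 + -12 = -71

-71


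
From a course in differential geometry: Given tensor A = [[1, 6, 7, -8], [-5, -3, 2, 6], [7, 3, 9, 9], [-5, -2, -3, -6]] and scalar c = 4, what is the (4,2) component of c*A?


Scalar multiplication: (cA)_{ij} = c * A_{ij}.
c = 4
A_{42} = -2
(cA)_{42} = 4 * -2 = -8

-8


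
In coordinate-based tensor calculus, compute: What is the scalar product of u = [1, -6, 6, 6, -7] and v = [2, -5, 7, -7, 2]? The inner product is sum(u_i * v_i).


The inner product u . v = sum of u_i * v_i.
Term-by-term: 1 * 2, -6 * -5, 6 * 7, 6 * -7, -7 * 2
Products: 2, 30, 42, -42, -14
Sum = 2 + 30 + 42 + -42 + -14 = 18

18


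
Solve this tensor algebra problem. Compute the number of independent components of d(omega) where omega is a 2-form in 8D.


The exterior derivative of a p-form is a (p+1)-form.
Its number of independent components is C(n, p+1).
n = 8, p+1 = 3
C(8, 3) = 56

56


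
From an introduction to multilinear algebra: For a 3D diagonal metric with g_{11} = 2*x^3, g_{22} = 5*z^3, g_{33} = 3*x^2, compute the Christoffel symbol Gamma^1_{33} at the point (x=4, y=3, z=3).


For a diagonal metric, Gamma^k_{ij} = (1/2) g^{kk} (dg_{ik}/dx_j + dg_{jk}/dx_i - dg_{ij}/dx_k).
The metric is diagonal, so g_{ab} = 0 for a != b.
At the given point: g_{11} = 128, g_{22} = 135, g_{33} = 48
g^{11} = 1/128
dg_{31}/dx_3 = 0 (off-diagonal)
dg_{31}/dx_3 = 0 (off-diagonal)
dg_{33}/dx_1 = dg_{33}/dx_1 = 24
Numerator = 0 + 0 - 24 = -24
Gamma^1_{33} = -24 / (2 * 128) = -3/32

-3/32


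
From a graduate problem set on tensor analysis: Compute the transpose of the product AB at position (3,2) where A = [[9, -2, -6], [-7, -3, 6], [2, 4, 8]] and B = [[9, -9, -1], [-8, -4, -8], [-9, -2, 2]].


(AB)^T_{ij} = (AB)_{ji} = sum_k A_{jk} B_{ki}.
For i=3, j=2 we need (AB)_{23}:
A_{21} * B_{13} = -7 * -1 = 7
A_{22} * B_{23} = -3 * -8 = 24
A_{23} * B_{33} = 6 * 2 = 12
Sum = 7 + 24 + 12 = 43

43


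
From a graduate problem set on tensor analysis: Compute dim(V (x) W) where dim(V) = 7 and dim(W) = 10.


The dimension of a tensor product is the product of dimensions.
dim(V) = 7, dim(W) = 10
dim(V (x) W) = 7 * 10 = 70

70


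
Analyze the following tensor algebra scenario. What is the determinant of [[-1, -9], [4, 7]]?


For a 2x2 matrix [[a, b], [c, d]], det = a*d - b*c.
a = -1, b = -9, c = 4, d = 7
a*d = -1 * 7 = -7
b*c = -9 * 4 = -36
det = -7 - -36 = 29

29


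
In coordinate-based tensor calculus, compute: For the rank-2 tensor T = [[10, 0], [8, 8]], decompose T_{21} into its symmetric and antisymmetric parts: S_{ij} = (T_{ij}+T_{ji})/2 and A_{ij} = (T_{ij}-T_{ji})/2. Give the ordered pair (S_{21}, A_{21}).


T_{21} = 8
T_{12} = 0
S_{21} = (8 + 0)/2 = 8/2 = 4
A_{21} = (8 - 0)/2 = 8/2 = 4
Check: S + A = 4 + 4 = 8 = T_{21}.

(4, 4)


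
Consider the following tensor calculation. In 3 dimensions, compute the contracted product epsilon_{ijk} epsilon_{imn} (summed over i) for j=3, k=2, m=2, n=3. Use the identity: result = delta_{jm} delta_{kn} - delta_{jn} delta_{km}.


Using the identity: epsilon_{ijk} epsilon_{imn} = delta_{jm} delta_{kn} - delta_{jn} delta_{km}.
delta_{32} = 0
delta_{23} = 0
delta_{33} = 1
delta_{22} = 1
Result = 0 * 0 - 1 * 1 = 0 - 1 = -1

-1


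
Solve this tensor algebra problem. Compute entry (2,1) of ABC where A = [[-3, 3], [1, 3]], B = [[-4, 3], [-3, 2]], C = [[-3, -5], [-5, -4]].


(ABC)_{21} = sum_m (AB)_{2m} C_{m1}. First compute row 2 of AB.
(AB)_{21} = 1*-4 + 3*-3 = -13
(AB)_{22} = 1*3 + 3*2 = 9
Now contract with column 1 of C:
(AB)_{21} * C_{11} = -13 * -3 = 39
(AB)_{22} * C_{21} = 9 * -5 = -45
(ABC)_{21} = 39 + -45 = -6

-6


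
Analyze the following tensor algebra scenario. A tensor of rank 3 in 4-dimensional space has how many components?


The number of components of a rank-r tensor in d dimensions is d^r.
Here d = 4 and r = 3.
4^3 = 64

64


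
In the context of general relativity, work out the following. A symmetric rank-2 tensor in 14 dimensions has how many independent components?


A symmetric rank-2 tensor in d dimensions has d(d+1)/2 independent components.
d = 14
d(d+1)/2 = 14 * 15 / 2 = 210 / 2 = 105

105


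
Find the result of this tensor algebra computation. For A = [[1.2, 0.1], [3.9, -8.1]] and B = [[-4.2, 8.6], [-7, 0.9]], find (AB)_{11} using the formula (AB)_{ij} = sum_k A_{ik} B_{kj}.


(AB)_{ij} = sum_k A_{ik} B_{kj}.
For i=1, j=1:
A_{11} * B_{11} = 1.2 * -4.2 = -5.04
A_{12} * B_{21} = 0.1 * -7 = -0.7
Sum = -5.04 + -0.7 = -5.74

-5.74


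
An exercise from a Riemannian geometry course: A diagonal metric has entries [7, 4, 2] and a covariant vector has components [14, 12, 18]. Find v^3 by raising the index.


To raise an index with a diagonal metric: v^i = v_i / g_{ii}.
For index 3: v_3 = 18, g_{33} = 2
v^3 = 18 / 2 = 9

9


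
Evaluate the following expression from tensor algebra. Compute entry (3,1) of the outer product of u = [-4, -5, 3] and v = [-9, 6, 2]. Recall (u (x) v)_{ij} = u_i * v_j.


The outer product entry T_{ij} = u_i * v_j.
We need i=3, j=1.
u_3 = 3, v_1 = -9
T_{3,1} = 3 * -9 = -27

-27


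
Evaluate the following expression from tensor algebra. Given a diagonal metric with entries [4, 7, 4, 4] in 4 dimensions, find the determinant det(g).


For a diagonal metric, the determinant is the product of diagonal entries.
Diagonal entries: 4, 7, 4, 4
det(g) = 4 * 7 * 4 * 4 = 448

448


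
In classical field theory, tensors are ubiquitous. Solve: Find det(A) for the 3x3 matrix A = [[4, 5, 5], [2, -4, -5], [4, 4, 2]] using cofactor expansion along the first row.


Expanding along the first row, det(A) = a11*M_11 - a12*M_12 + a13*M_13, where M_1j is the (1,j) minor.
Minor M_11 = -4*2 - -5*4 = 12
Minor M_12 = 2*2 - -5*4 = 24
Minor M_13 = 2*4 - -4*4 = 24
det = 4*(12) - 5*(24) + 5*(24)
    = 48 - 120 + 120
    = 48

48


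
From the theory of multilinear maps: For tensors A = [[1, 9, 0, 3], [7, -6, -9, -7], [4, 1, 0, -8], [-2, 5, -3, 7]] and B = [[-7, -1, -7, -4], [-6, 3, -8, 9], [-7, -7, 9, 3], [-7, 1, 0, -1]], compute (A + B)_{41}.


Tensor addition is component-wise: (A + B)_{ij} = A_{ij} + B_{ij}.
A_{41} = -2
B_{41} = -7
(A + B)_{41} = -2 + -7 = -9

-9


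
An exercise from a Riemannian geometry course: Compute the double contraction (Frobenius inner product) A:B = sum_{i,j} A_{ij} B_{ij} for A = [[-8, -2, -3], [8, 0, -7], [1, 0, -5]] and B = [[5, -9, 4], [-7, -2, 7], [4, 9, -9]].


A:B = sum over all i,j of A_{ij} * B_{ij}.
Row 1: -8*5=-40, -2*-9=18, -3*4=-12 => row sum = -34
Row 2: 8*-7=-56, 0*-2=0, -7*7=-49 => row sum = -105
Row 3: 1*4=4, 0*9=0, -5*-9=45 => row sum = 49
Total = -34 + -105 + 49 = -90

-90


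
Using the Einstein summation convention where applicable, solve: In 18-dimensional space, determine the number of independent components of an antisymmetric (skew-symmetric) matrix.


An antisymmetric rank-2 tensor satisfies A_{ij} = -A_{ji}, so diagonal entries are zero.
The independent components are the upper-triangular entries: C(n, 2) = n(n-1)/2.
n = 18
C(18, 2) = 18 * 17 / 2 = 306 / 2 = 153

153


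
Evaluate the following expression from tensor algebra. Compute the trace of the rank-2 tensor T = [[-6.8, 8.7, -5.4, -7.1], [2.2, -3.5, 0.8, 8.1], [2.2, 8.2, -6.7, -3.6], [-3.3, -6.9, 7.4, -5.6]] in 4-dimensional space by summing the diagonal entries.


The contraction (trace) of a rank-2 tensor is the sum of its diagonal elements.
Diagonal entries: A[1,1] = -6.8, A[2,2] = -3.5, A[3,3] = -6.7, A[4,4] = -5.6
Tr(A) = -6.8 + -3.5 + -6.7 + -5.6 = -22.6

-22.6


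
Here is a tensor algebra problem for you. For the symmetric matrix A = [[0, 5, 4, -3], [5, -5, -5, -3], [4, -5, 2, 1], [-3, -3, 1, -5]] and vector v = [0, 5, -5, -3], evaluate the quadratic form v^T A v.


First compute Av:
(Av)_1 = 0*0 + 5*5 + 4*-5 + -3*-3 = 14
(Av)_2 = 5*0 + -5*5 + -5*-5 + -3*-3 = 9
(Av)_3 = 4*0 + -5*5 + 2*-5 + 1*-3 = -38
(Av)_4 = -3*0 + -3*5 + 1*-5 + -5*-3 = -5
Av = [14, 9, -38, -5]
Then v^T (Av) = 0*14 + 5*9 + -5*-38 + -3*-5
= 0 + 45 + 190 + 15 = 250

250


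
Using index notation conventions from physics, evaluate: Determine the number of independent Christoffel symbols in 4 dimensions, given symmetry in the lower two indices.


Christoffel symbols Gamma^k_{ij} are symmetric in i,j, so there are d * d(d+1)/2 independent symbols.
d = 4
d(d+1)/2 = 4 * 5 / 2 = 10
Total = 4 * 10 = 40

40


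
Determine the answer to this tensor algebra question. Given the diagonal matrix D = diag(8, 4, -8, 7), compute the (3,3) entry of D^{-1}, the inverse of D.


For a diagonal matrix, the inverse has entries (D^{-1})_{ii} = 1/d_{ii}.
The diagonal entries are: d_{11} = 8, d_{22} = 4, d_{33} = -8, d_{44} = 7
We need (D^{-1})_{33} = 1/d_{33} = 1/-8 = -1/8

-1/8


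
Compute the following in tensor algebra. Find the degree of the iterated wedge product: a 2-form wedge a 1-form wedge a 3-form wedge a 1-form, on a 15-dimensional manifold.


The degree of a wedge product is the sum of the degrees of the individual forms.
Degrees: 2, 1, 3, 1
Total degree = 2 + 1 + 3 + 1 = 7

7


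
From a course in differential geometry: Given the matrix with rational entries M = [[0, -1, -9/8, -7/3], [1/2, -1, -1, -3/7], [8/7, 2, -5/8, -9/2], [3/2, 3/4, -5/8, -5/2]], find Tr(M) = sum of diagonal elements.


The trace is the sum of diagonal entries.
Diagonal: M[1,1] = 0, M[2,2] = -1, M[3,3] = -5/8, M[4,4] = -5/2
Tr(M) = 0 + -1 + -5/8 + -5/2
Computing step by step:
After adding M[1,1]: 0
After adding M[2,2]: -1
After adding M[3,3]: -13/8
After adding M[4,4]: -33/8
Tr(M) = -33/8

-33/8


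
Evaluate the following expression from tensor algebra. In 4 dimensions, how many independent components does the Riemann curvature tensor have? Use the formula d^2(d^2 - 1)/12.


The Riemann tensor in d dimensions has d^2(d^2 - 1)/12 independent components.
d = 4, so d^2 = 16
d^2 - 1 = 15
d^2(d^2 - 1) = 16 * 15 = 240
Divide by 12: 240 / 12 = 20

20


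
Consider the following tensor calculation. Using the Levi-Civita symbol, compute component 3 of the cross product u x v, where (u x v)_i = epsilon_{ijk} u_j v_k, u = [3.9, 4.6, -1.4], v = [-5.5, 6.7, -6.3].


(u x v)_3 = sum_{j,k} epsilon_{3jk} u_j v_k. Only permutations of (1,2,3) contribute; the two non-zero terms are:
eps_{312} u_1 v_2 = 1 * 3.9 * 6.7 = 26.13
eps_{321} u_2 v_1 = -1 * 4.6 * -5.5 = 25.3
(u x v)_3 = 51.43

51.43


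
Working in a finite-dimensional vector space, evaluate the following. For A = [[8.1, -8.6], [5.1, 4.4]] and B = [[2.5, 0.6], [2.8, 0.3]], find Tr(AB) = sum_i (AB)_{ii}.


Tr(AB) = sum_i (AB)_{ii} where (AB)_{ii} = sum_k A_{ik} B_{ki}.
(AB)_{11} = 8.1*2.5 + -8.6*2.8 = -3.83
(AB)_{22} = 5.1*0.6 + 4.4*0.3 = 4.38
Tr(AB) = -3.83 + 4.38 = 0.55

0.55


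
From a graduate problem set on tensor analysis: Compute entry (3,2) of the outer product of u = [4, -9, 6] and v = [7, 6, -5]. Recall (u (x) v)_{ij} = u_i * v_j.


The outer product entry T_{ij} = u_i * v_j.
We need i=3, j=2.
u_3 = 6, v_2 = 6
T_{3,2} = 6 * 6 = 36

36


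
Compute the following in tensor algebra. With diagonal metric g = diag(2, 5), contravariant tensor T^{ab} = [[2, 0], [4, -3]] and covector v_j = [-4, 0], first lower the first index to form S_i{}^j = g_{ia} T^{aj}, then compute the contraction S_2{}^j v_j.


Step 1: lower the first index. For a diagonal metric, g_{ia} T^{aj} = g_{ii} T^{ij} (no sum on i).
g_{22} = 5
S_2{}^1 = 5 * T^{21} = 5 * 4 = 20
S_2{}^2 = 5 * T^{22} = 5 * -3 = -15
Step 2: contract S_2{}^j with v_j.
S_2{}^1 * v_1 = 20 * -4 = -80
S_2{}^2 * v_2 = -15 * 0 = 0
Result = -80 + 0 = -80

-80


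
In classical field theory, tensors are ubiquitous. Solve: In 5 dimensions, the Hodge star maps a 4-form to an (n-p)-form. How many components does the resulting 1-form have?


The Hodge dual of a p-form on an n-dimensional manifold is an (n-p)-form.
n = 5, p = 4, so dual degree = 5 - 4 = 1
The number of components is C(n, n-p) = C(5, 1) = 5

5


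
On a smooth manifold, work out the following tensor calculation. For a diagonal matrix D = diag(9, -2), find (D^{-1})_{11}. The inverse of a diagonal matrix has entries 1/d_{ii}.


For a diagonal matrix, the inverse has entries (D^{-1})_{ii} = 1/d_{ii}.
The diagonal entries are: d_{11} = 9, d_{22} = -2
We need (D^{-1})_{11} = 1/d_{11} = 1/9 = 1/9

1/9


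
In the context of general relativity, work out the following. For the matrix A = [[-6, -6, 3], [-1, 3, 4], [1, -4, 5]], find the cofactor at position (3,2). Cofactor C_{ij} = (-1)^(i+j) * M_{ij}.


To find cofactor C_{32}, delete row 3 and column 2.
The resulting 2x2 submatrix is: [[-6, 3], [-1, 4]]
Minor M_{32} = -6*4 - 3*-1
  = -24 - -3 = -21
Sign = (-1)^(3+2) = (-1)^5 = -1
Cofactor C_{32} = -1 * -21 = 21

21


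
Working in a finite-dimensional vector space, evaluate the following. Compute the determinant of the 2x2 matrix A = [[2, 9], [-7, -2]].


For a 2x2 matrix [[a, b], [c, d]], det = a*d - b*c.
a = 2, b = 9, c = -7, d = -2
a*d = 2 * -2 = -4
b*c = 9 * -7 = -63
det = -4 - -63 = 59

59


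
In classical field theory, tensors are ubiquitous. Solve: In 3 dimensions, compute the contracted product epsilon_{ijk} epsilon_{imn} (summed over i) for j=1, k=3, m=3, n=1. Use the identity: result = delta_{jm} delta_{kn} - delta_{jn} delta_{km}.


Using the identity: epsilon_{ijk} epsilon_{imn} = delta_{jm} delta_{kn} - delta_{jn} delta_{km}.
delta_{13} = 0
delta_{31} = 0
delta_{11} = 1
delta_{33} = 1
Result = 0 * 0 - 1 * 1 = 0 - 1 = -1

-1


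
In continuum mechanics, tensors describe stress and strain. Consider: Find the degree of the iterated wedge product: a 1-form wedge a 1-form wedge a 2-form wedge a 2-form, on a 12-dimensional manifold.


The degree of a wedge product is the sum of the degrees of the individual forms.
Degrees: 1, 1, 2, 2
Total degree = 1 + 1 + 2 + 2 = 6

6


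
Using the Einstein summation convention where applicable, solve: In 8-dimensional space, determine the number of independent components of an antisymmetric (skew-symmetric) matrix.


An antisymmetric rank-2 tensor satisfies A_{ij} = -A_{ji}, so diagonal entries are zero.
The independent components are the upper-triangular entries: C(n, 2) = n(n-1)/2.
n = 8
C(8, 2) = 8 * 7 / 2 = 56 / 2 = 28

28


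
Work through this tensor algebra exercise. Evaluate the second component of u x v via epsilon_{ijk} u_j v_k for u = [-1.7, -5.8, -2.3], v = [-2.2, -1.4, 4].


(u x v)_2 = sum_{j,k} epsilon_{2jk} u_j v_k. Only permutations of (1,2,3) contribute; the two non-zero terms are:
eps_{213} u_1 v_3 = -1 * -1.7 * 4 = 6.8
eps_{231} u_3 v_1 = 1 * -2.3 * -2.2 = 5.06
(u x v)_2 = 11.86

11.86


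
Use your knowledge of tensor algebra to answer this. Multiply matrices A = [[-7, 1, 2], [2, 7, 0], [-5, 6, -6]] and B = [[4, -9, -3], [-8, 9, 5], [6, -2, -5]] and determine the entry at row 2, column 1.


(AB)_{ij} = sum_k A_{ik} B_{kj}.
For i=2, j=1:
A_{21} * B_{11} = 2 * 4 = 8
A_{22} * B_{21} = 7 * -8 = -56
A_{23} * B_{31} = 0 * 6 = 0
Sum = 8 + -56 + 0 = -48

-48


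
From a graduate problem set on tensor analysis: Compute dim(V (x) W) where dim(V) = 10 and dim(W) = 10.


The dimension of a tensor product is the product of dimensions.
dim(V) = 10, dim(W) = 10
dim(V (x) W) = 10 * 10 = 100

100


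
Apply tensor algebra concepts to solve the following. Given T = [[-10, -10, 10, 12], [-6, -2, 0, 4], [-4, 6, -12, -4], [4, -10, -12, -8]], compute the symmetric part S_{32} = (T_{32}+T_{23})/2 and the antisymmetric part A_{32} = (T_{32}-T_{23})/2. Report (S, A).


T_{32} = 6
T_{23} = 0
S_{32} = (6 + 0)/2 = 6/2 = 3
A_{32} = (6 - 0)/2 = 6/2 = 3
Check: S + A = 3 + 3 = 6 = T_{32}.

(3, 3)


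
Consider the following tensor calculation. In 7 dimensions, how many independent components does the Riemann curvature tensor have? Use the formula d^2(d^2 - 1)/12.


The Riemann tensor in d dimensions has d^2(d^2 - 1)/12 independent components.
d = 7, so d^2 = 49
d^2 - 1 = 48
d^2(d^2 - 1) = 49 * 48 = 2352
Divide by 12: 2352 / 12 = 196

196


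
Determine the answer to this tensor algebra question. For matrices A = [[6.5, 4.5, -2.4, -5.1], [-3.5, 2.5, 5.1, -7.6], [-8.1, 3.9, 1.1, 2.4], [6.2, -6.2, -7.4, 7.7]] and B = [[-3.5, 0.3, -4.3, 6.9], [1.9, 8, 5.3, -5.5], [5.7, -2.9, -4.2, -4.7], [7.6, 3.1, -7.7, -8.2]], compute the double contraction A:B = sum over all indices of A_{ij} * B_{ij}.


A:B = sum over all i,j of A_{ij} * B_{ij}.
Row 1: 6.5*-3.5=-22.75, 4.5*0.3=1.35, -2.4*-4.3=10.32, -5.1*6.9=-35.19 => row sum = -46.27
Row 2: -3.5*1.9=-6.65, 2.5*8=20, 5.1*5.3=27.03, -7.6*-5.5=41.8 => row sum = 82.18
Row 3: -8.1*5.7=-46.17, 3.9*-2.9=-11.31, 1.1*-4.2=-4.62, 2.4*-4.7=-11.28 => row sum = -73.38
Row 4: 6.2*7.6=47.12, -6.2*3.1=-19.22, -7.4*-7.7=56.98, 7.7*-8.2=-63.14 => row sum = 21.74
Total = -46.27 + 82.18 + -73.38 + 21.74 = -15.73

-15.73


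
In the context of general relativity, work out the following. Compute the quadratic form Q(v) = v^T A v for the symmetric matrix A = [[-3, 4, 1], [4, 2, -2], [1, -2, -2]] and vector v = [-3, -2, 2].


First compute Av:
(Av)_1 = -3*-3 + 4*-2 + 1*2 = 3
(Av)_2 = 4*-3 + 2*-2 + -2*2 = -20
(Av)_3 = 1*-3 + -2*-2 + -2*2 = -3
Av = [3, -20, -3]
Then v^T (Av) = -3*3 + -2*-20 + 2*-3
= -9 + 40 + -6 = 25

25


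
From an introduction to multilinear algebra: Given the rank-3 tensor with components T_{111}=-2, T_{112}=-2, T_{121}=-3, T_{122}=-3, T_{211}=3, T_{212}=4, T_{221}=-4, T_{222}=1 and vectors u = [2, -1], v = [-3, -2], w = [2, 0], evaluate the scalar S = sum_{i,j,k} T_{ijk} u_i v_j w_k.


S = sum over i,j,k of T_{ijk} u_i v_j w_k. Expanding all 8 terms:
T_{111}*u_1*v_1*w_1 = -2*2*-3*2 = 24  (running total: 24)
T_{112}*u_1*v_1*w_2 = -2*2*-3*0 = 0  (running total: 24)
T_{121}*u_1*v_2*w_1 = -3*2*-2*2 = 24  (running total: 48)
T_{122}*u_1*v_2*w_2 = -3*2*-2*0 = 0  (running total: 48)
T_{211}*u_2*v_1*w_1 = 3*-1*-3*2 = 18  (running total: 66)
T_{212}*u_2*v_1*w_2 = 4*-1*-3*0 = 0  (running total: 66)
T_{221}*u_2*v_2*w_1 = -4*-1*-2*2 = -16  (running total: 50)
T_{222}*u_2*v_2*w_2 = 1*-1*-2*0 = 0  (running total: 50)
S = 50

50


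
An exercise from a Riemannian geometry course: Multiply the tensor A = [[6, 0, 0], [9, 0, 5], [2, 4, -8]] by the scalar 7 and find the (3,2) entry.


Scalar multiplication: (cA)_{ij} = c * A_{ij}.
c = 7
A_{32} = 4
(cA)_{32} = 7 * 4 = 28

28


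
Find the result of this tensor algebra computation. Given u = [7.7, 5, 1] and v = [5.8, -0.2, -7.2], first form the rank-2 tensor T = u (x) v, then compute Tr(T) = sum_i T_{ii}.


The outer product gives T_{ij} = u_i v_j.
The trace (contraction) is Tr(T) = sum_i T_{ii} = sum_i u_i v_i.
Diagonal entries:
T_{11} = u_1 * v_1 = 7.7 * 5.8 = 44.66
T_{22} = u_2 * v_2 = 5 * -0.2 = -1
T_{33} = u_3 * v_3 = 1 * -7.2 = -7.2
Tr(T) = 44.66 + -1 + -7.2 = 36.46

36.46


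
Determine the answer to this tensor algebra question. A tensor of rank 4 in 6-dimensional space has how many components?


The number of components of a rank-r tensor in d dimensions is d^r.
Here d = 6 and r = 4.
6^4 = 1296

1296


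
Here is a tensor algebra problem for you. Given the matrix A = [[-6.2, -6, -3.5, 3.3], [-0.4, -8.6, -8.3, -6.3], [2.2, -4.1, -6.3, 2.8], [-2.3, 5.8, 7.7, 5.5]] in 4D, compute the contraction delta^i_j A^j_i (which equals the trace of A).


The contraction (trace) of a rank-2 tensor is the sum of its diagonal elements.
Diagonal entries: A[1,1] = -6.2, A[2,2] = -8.6, A[3,3] = -6.3, A[4,4] = 5.5
Tr(A) = -6.2 + -8.6 + -6.3 + 5.5 = -15.6

-15.6


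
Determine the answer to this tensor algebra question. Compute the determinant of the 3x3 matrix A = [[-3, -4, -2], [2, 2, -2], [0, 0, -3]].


Expanding along the first row, det(A) = a11*M_11 - a12*M_12 + a13*M_13, where M_1j is the (1,j) minor.
Minor M_11 = 2*-3 - -2*0 = -6
Minor M_12 = 2*-3 - -2*0 = -6
Minor M_13 = 2*0 - 2*0 = 0
det = -3*(-6) - -4*(-6) + -2*(0)
    = 18 - 24 + 0
    = -6

-6


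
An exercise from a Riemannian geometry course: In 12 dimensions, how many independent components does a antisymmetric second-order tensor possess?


A antisymmetric rank-2 tensor in d dimensions has d(d-1)/2 independent components.
d = 12
d(d-1)/2 = 12 * 11 / 2 = 132 / 2 = 66

66


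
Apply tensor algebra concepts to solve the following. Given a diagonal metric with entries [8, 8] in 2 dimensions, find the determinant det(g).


For a diagonal metric, the determinant is the product of diagonal entries.
Diagonal entries: 8, 8
det(g) = 8 * 8 = 64

64


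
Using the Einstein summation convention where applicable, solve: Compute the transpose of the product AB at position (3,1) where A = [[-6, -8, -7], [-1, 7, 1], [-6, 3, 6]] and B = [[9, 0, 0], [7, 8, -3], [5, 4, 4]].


(AB)^T_{ij} = (AB)_{ji} = sum_k A_{jk} B_{ki}.
For i=3, j=1 we need (AB)_{13}:
A_{11} * B_{13} = -6 * 0 = 0
A_{12} * B_{23} = -8 * -3 = 24
A_{13} * B_{33} = -7 * 4 = -28
Sum = 0 + 24 + -28 = -4

-4


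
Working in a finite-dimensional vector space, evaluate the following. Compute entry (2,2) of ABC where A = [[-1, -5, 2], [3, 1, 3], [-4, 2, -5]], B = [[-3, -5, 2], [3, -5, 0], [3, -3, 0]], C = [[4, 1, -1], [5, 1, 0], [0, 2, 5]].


(ABC)_{22} = sum_m (AB)_{2m} C_{m2}. First compute row 2 of AB.
(AB)_{21} = 3*-3 + 1*3 + 3*3 = 3
(AB)_{22} = 3*-5 + 1*-5 + 3*-3 = -29
(AB)_{23} = 3*2 + 1*0 + 3*0 = 6
Now contract with column 2 of C:
(AB)_{21} * C_{12} = 3 * 1 = 3
(AB)_{22} * C_{22} = -29 * 1 = -29
(AB)_{23} * C_{32} = 6 * 2 = 12
(ABC)_{22} = 3 + -29 + 12 = -14

-14


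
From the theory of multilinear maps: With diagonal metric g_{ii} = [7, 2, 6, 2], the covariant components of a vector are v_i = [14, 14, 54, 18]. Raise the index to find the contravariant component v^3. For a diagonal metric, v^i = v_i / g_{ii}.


To raise an index with a diagonal metric: v^i = v_i / g_{ii}.
For index 3: v_3 = 54, g_{33} = 6
v^3 = 54 / 6 = 9

9


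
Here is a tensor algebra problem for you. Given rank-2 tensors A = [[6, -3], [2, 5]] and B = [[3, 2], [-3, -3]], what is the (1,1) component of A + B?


Tensor addition is component-wise: (A + B)_{ij} = A_{ij} + B_{ij}.
A_{11} = 6
B_{11} = 3
(A + B)_{11} = 6 + 3 = 9

9


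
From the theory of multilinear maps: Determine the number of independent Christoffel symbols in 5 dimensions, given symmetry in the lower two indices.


Christoffel symbols Gamma^k_{ij} are symmetric in i,j, so there are d * d(d+1)/2 independent symbols.
d = 5
d(d+1)/2 = 5 * 6 / 2 = 15
Total = 5 * 15 = 75

75


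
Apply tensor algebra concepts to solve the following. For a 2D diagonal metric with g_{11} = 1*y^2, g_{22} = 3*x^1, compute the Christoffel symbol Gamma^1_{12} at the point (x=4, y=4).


For a diagonal metric, Gamma^k_{ij} = (1/2) g^{kk} (dg_{ik}/dx_j + dg_{jk}/dx_i - dg_{ij}/dx_k).
The metric is diagonal, so g_{ab} = 0 for a != b.
At the given point: g_{11} = 16, g_{22} = 12
g^{11} = 1/16
dg_{11}/dx_2 = dg_{11}/dx_2 = 8
dg_{21}/dx_1 = 0 (off-diagonal)
dg_{12}/dx_1 = 0 (off-diagonal)
Numerator = 8 + 0 - 0 = 8
Gamma^1_{12} = 8 / (2 * 16) = 1/4

1/4


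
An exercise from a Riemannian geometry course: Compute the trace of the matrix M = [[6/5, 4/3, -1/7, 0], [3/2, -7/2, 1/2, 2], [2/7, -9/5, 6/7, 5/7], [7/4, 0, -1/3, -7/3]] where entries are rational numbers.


The trace is the sum of diagonal entries.
Diagonal: M[1,1] = 6/5, M[2,2] = -7/2, M[3,3] = 6/7, M[4,4] = -7/3
Tr(M) = 6/5 + -7/2 + 6/7 + -7/3
Computing step by step:
After adding M[1,1]: 6/5
After adding M[2,2]: -23/10
After adding M[3,3]: -101/70
After adding M[4,4]: -793/210
Tr(M) = -793/210

-793/210


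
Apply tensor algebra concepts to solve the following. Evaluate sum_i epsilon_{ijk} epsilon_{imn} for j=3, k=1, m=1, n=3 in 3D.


Using the identity: epsilon_{ijk} epsilon_{imn} = delta_{jm} delta_{kn} - delta_{jn} delta_{km}.
delta_{31} = 0
delta_{13} = 0
delta_{33} = 1
delta_{11} = 1
Result = 0 * 0 - 1 * 1 = 0 - 1 = -1

-1


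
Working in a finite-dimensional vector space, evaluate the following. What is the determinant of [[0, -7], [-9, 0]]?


For a 2x2 matrix [[a, b], [c, d]], det = a*d - b*c.
a = 0, b = -7, c = -9, d = 0
a*d = 0 * 0 = 0
b*c = -7 * -9 = 63
det = 0 - 63 = -63

-63


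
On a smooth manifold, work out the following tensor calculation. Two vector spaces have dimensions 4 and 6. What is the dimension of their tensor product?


The dimension of a tensor product is the product of dimensions.
dim(V) = 4, dim(W) = 6
dim(V (x) W) = 4 * 6 = 24

24


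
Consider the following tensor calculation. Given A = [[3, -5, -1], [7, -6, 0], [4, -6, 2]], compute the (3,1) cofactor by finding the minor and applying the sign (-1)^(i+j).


To find cofactor C_{31}, delete row 3 and column 1.
The resulting 2x2 submatrix is: [[-5, -1], [-6, 0]]
Minor M_{31} = -5*0 - -1*-6
  = 0 - 6 = -6
Sign = (-1)^(3+1) = (-1)^4 = 1
Cofactor C_{31} = 1 * -6 = -6

-6


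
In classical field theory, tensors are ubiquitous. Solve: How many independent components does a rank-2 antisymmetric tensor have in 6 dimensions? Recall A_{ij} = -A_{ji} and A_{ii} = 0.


An antisymmetric rank-2 tensor satisfies A_{ij} = -A_{ji}, so diagonal entries are zero.
The independent components are the upper-triangular entries: C(n, 2) = n(n-1)/2.
n = 6
C(6, 2) = 6 * 5 / 2 = 30 / 2 = 15

15


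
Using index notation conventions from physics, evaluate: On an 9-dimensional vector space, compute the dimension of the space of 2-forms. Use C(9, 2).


The dimension of the space of p-forms on an n-dimensional space is C(n, p).
n = 9, p = 2
C(9, 2) = 9! / (2! * 7!) = 36

36


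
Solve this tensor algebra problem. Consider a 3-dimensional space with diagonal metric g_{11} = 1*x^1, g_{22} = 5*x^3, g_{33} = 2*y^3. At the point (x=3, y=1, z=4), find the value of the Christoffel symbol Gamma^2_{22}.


For a diagonal metric, Gamma^k_{ij} = (1/2) g^{kk} (dg_{ik}/dx_j + dg_{jk}/dx_i - dg_{ij}/dx_k).
The metric is diagonal, so g_{ab} = 0 for a != b.
At the given point: g_{11} = 3, g_{22} = 135, g_{33} = 2
g^{22} = 1/135
dg_{22}/dx_2 = dg_{22}/dx_2 = 0
dg_{22}/dx_2 = dg_{22}/dx_2 = 0
dg_{22}/dx_2 = dg_{22}/dx_2 = 0
Numerator = 0 + 0 - 0 = 0
Gamma^2_{22} = 0 / (2 * 135) = 0

0


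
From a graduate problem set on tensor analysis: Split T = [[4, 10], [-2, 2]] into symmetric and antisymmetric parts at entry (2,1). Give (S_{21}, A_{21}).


T_{21} = -2
T_{12} = 10
S_{21} = (-2 + 10)/2 = 8/2 = 4
A_{21} = (-2 - 10)/2 = -12/2 = -6
Check: S + A = 4 + -6 = -2 = T_{21}.

(4, -6)


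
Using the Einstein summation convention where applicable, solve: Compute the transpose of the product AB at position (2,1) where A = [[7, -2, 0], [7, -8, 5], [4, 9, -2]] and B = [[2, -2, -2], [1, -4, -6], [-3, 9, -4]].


(AB)^T_{ij} = (AB)_{ji} = sum_k A_{jk} B_{ki}.
For i=2, j=1 we need (AB)_{12}:
A_{11} * B_{12} = 7 * -2 = -14
A_{12} * B_{22} = -2 * -4 = 8
A_{13} * B_{32} = 0 * 9 = 0
Sum = -14 + 8 + 0 = -6

-6


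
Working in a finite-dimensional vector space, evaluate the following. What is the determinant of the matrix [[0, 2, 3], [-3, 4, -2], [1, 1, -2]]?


Expanding along the first row, det(A) = a11*M_11 - a12*M_12 + a13*M_13, where M_1j is the (1,j) minor.
Minor M_11 = 4*-2 - -2*1 = -6
Minor M_12 = -3*-2 - -2*1 = 8
Minor M_13 = -3*1 - 4*1 = -7
det = 0*(-6) - 2*(8) + 3*(-7)
    = 0 - 16 + -21
    = -37

-37


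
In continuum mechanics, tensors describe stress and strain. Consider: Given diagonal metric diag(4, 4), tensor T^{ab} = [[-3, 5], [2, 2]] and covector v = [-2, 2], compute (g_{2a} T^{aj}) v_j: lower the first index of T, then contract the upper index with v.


Step 1: lower the first index. For a diagonal metric, g_{ia} T^{aj} = g_{ii} T^{ij} (no sum on i).
g_{22} = 4
S_2{}^1 = 4 * T^{21} = 4 * 2 = 8
S_2{}^2 = 4 * T^{22} = 4 * 2 = 8
Step 2: contract S_2{}^j with v_j.
S_2{}^1 * v_1 = 8 * -2 = -16
S_2{}^2 * v_2 = 8 * 2 = 16
Result = -16 + 16 = 0

0


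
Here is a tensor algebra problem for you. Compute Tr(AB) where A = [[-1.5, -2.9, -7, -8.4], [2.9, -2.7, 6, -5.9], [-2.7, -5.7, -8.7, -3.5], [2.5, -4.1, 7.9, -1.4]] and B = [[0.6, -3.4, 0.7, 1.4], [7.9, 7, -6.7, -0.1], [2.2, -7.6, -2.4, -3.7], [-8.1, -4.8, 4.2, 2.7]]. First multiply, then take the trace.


Tr(AB) = sum_i (AB)_{ii} where (AB)_{ii} = sum_k A_{ik} B_{ki}.
(AB)_{11} = -1.5*0.6 + -2.9*7.9 + -7*2.2 + -8.4*-8.1 = 28.83
(AB)_{22} = 2.9*-3.4 + -2.7*7 + 6*-7.6 + -5.9*-4.8 = -46.04
(AB)_{33} = -2.7*0.7 + -5.7*-6.7 + -8.7*-2.4 + -3.5*4.2 = 42.48
(AB)_{44} = 2.5*1.4 + -4.1*-0.1 + 7.9*-3.7 + -1.4*2.7 = -29.1
Tr(AB) = 28.83 + -46.04 + 42.48 + -29.1 = -3.83

-3.83


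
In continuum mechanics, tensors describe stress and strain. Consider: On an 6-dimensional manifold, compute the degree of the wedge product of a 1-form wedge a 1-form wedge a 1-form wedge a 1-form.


The degree of a wedge product is the sum of the degrees of the individual forms.
Degrees: 1, 1, 1, 1
Total degree = 1 + 1 + 1 + 1 = 4

4


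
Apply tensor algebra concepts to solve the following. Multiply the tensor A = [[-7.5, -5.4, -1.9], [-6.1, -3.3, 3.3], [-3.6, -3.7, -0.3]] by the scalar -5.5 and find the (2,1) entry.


Scalar multiplication: (cA)_{ij} = c * A_{ij}.
c = -5.5
A_{21} = -6.1
(cA)_{21} = -5.5 * -6.1 = 33.55

33.55


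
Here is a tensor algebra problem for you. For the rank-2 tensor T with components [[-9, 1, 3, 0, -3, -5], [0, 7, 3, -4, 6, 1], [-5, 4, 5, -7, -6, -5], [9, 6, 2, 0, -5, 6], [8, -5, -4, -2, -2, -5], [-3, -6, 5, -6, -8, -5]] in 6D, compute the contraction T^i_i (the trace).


The contraction (trace) of a rank-2 tensor is the sum of its diagonal elements.
Diagonal entries: A[1,1] = -9, A[2,2] = 7, A[3,3] = 5, A[4,4] = 0, A[5,5] = -2, A[6,6] = -5
Tr(A) = -9 + 7 + 5 + 0 + -2 + -5 = -4

-4
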